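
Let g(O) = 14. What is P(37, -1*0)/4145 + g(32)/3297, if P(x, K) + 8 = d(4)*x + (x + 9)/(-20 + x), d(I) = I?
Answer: 1283576/33189015 ≈ 0.038675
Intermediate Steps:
P(x, K) = -8 + 4*x + (9 + x)/(-20 + x) (P(x, K) = -8 + (4*x + (x + 9)/(-20 + x)) = -8 + (4*x + (9 + x)/(-20 + x)) = -8 + 4*x + (9 + x)/(-20 + x))
P(37, -1*0)/4145 + g(32)/3297 = ((169 - 87*37 + 4*37²)/(-20 + 37))/4145 + 14/3297 = ((169 - 3219 + 4*1369)/17)*(1/4145) + 14*(1/3297) = ((169 - 3219 + 5476)/17)*(1/4145) + 2/471 = ((1/17)*2426)*(1/4145) + 2/471 = (2426/17)*(1/4145) + 2/471 = 2426/70465 + 2/471 = 1283576/33189015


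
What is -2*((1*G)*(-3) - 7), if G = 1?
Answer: 20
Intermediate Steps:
-2*((1*G)*(-3) - 7) = -2*((1*1)*(-3) - 7) = -2*(1*(-3) - 7) = -2*(-3 - 7) = -2*(-10) = 20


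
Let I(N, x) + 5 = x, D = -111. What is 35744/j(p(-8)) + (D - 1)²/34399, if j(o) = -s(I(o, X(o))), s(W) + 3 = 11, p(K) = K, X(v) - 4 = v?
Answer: -153682188/34399 ≈ -4467.6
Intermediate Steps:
X(v) = 4 + v
I(N, x) = -5 + x
s(W) = 8 (s(W) = -3 + 11 = 8)
j(o) = -8 (j(o) = -1*8 = -8)
35744/j(p(-8)) + (D - 1)²/34399 = 35744/(-8) + (-111 - 1)²/34399 = 35744*(-⅛) + (-112)²*(1/34399) = -4468 + 12544*(1/34399) = -4468 + 12544/34399 = -153682188/34399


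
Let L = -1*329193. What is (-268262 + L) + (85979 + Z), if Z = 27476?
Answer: -484000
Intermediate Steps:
L = -329193
(-268262 + L) + (85979 + Z) = (-268262 - 329193) + (85979 + 27476) = -597455 + 113455 = -484000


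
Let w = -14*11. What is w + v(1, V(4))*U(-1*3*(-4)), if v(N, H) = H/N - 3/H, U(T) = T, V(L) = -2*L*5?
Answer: -6331/10 ≈ -633.10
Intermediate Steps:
w = -154
V(L) = -10*L
v(N, H) = -3/H + H/N
w + v(1, V(4))*U(-1*3*(-4)) = -154 + (-3/((-10*4)) - 10*4/1)*(-1*3*(-4)) = -154 + (-3/(-40) - 40*1)*(-3*(-4)) = -154 + (-3*(-1/40) - 40)*12 = -154 + (3/40 - 40)*12 = -154 - 1597/40*12 = -154 - 4791/10 = -6331/10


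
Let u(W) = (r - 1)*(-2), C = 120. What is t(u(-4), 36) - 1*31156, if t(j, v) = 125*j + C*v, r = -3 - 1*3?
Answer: -25086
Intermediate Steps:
r = -6 (r = -3 - 3 = -6)
u(W) = 14 (u(W) = (-6 - 1)*(-2) = -7*(-2) = 14)
t(j, v) = 120*v + 125*j (t(j, v) = 125*j + 120*v = 120*v + 125*j)
t(u(-4), 36) - 1*31156 = (120*36 + 125*14) - 1*31156 = (4320 + 1750) - 31156 = 6070 - 31156 = -25086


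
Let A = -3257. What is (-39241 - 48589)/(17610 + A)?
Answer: -87830/14353 ≈ -6.1193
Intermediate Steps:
(-39241 - 48589)/(17610 + A) = (-39241 - 48589)/(17610 - 3257) = -87830/14353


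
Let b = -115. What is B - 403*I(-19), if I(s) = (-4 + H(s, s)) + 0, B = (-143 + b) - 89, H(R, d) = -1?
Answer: 1668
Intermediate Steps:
B = -347 (B = (-143 - 115) - 89 = -258 - 89 = -347)
I(s) = -5 (I(s) = (-4 - 1) + 0 = -5 + 0 = -5)
B - 403*I(-19) = -347 - 403*(-5) = -347 + 2015 = 1668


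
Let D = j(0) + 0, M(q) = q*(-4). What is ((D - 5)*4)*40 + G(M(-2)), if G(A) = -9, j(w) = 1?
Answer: -649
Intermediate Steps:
M(q) = -4*q
D = 1 (D = 1 + 0 = 1)
((D - 5)*4)*40 + G(M(-2)) = ((1 - 5)*4)*40 - 9 = -4*4*40 - 9 = -16*40 - 9 = -640 - 9 = -649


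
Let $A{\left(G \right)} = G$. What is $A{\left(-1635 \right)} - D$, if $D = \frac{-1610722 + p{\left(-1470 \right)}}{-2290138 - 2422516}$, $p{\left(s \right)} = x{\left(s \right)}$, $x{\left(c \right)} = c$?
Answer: $- \frac{3853400741}{2356327} \approx -1635.3$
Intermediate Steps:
$p{\left(s \right)} = s$
$D = \frac{806096}{2356327}$ ($D = \frac{-1610722 - 1470}{-2290138 - 2422516} = - \frac{1612192}{-4712654} = \left(-1612192\right) \left(- \frac{1}{4712654}\right) = \frac{806096}{2356327} \approx 0.3421$)
$A{\left(-1635 \right)} - D = -1635 - \frac{806096}{2356327} = - \frac{3853400741}{2356327}$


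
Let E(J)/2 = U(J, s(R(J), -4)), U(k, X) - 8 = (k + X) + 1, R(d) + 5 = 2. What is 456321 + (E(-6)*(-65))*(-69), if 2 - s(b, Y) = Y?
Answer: 537051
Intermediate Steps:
R(d) = -3 (R(d) = -5 + 2 = -3)
s(b, Y) = 2 - Y
U(k, X) = 9 + X + k (U(k, X) = 8 + ((k + X) + 1) = 8 + ((X + k) + 1) = 8 + (1 + X + k) = 9 + X + k)
E(J) = 30 + 2*J (E(J) = 2*(9 + (2 - 1*(-4)) + J) = 2*(9 + (2 + 4) + J) = 2*(9 + 6 + J) = 2*(15 + J) = 30 + 2*J)
456321 + (E(-6)*(-65))*(-69) = 456321 + ((30 + 2*(-6))*(-65))*(-69) = 456321 + ((30 - 12)*(-65))*(-69) = 456321 + (18*(-65))*(-69) = 456321 - 1170*(-69) = 456321 + 80730 = 537051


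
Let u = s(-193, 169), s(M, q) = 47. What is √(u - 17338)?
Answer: I*√17291 ≈ 131.5*I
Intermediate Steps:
u = 47
√(u - 17338) = √(47 - 17338) = √(-17291) = I*√17291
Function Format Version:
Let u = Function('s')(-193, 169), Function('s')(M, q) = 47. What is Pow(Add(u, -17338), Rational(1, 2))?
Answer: Mul(I, Pow(17291, Rational(1, 2))) ≈ Mul(131.50, I)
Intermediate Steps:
u = 47
Pow(Add(u, -17338), Rational(1, 2)) = Pow(Add(47, -17338), Rational(1, 2)) = Pow(-17291, Rational(1, 2)) = Mul(I, Pow(17291, Rational(1, 2)))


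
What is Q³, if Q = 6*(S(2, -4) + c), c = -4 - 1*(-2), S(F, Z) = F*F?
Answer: 1728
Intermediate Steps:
S(F, Z) = F²
c = -2 (c = -4 + 2 = -2)
Q = 12 (Q = 6*(2² - 2) = 6*(4 - 2) = 6*2 = 12)
Q³ = 12³ = 1728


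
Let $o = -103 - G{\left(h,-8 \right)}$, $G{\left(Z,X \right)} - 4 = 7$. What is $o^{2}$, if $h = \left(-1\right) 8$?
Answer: $12996$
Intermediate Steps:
$h = -8$
$G{\left(Z,X \right)} = 11$ ($G{\left(Z,X \right)} = 4 + 7 = 11$)
$o = -114$ ($o = -103 - 11 = -114$)
$o^{2} = \left(-114\right)^{2} = 12996$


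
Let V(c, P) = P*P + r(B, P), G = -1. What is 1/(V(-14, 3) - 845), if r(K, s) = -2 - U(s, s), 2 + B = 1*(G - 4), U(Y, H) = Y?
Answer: -1/841 ≈ -0.0011891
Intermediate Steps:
B = -7 (B = -2 + 1*(-1 - 4) = -2 + 1*(-5) = -2 - 5 = -7)
r(K, s) = -2 - s
V(c, P) = -2 + P**2 - P (V(c, P) = P*P + (-2 - P) = P**2 + (-2 - P) = -2 + P**2 - P)
1/(V(-14, 3) - 845) = 1/((-2 + 3**2 - 1*3) - 845) = 1/((-2 + 9 - 3) - 845) = 1/(4 - 845) = 1/(-841) = -1/841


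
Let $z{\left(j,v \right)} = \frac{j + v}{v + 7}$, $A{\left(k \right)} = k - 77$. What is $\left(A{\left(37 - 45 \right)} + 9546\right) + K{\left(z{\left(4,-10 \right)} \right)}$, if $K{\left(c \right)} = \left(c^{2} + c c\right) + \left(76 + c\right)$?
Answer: $9547$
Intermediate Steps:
$A{\left(k \right)} = -77 + k$ ($A{\left(k \right)} = k - 77 = -77 + k$)
$z{\left(j,v \right)} = \frac{j + v}{7 + v}$
$K{\left(c \right)} = 76 + c + 2 c^{2}$ ($K{\left(c \right)} = \left(c^{2} + c^{2}\right) + \left(76 + c\right) = 2 c^{2} + \left(76 + c\right) = 76 + c + 2 c^{2}$)
$\left(A{\left(37 - 45 \right)} + 9546\right) + K{\left(z{\left(4,-10 \right)} \right)} = \left(\left(-77 + \left(37 - 45\right)\right) + 9546\right) + \left(76 + \frac{4 - 10}{7 - 10} + 2 \left(\frac{4 - 10}{7 - 10}\right)^{2}\right) = \left(\left(-77 + \left(37 - 45\right)\right) + 9546\right) + \left(76 + \frac{1}{-3} \left(-6\right) + 2 \left(\frac{1}{-3} \left(-6\right)\right)^{2}\right) = \left(\left(-77 - 8\right) + 9546\right) + \left(76 - -2 + 2 \left(\left(- \frac{1}{3}\right) \left(-6\right)\right)^{2}\right) = \left(-85 + 9546\right) + \left(76 + 2 + 2 \cdot 2^{2}\right) = 9461 + \left(76 + 2 + 2 \cdot 4\right) = 9461 + \left(76 + 2 + 8\right) = 9461 + 86 = 9547$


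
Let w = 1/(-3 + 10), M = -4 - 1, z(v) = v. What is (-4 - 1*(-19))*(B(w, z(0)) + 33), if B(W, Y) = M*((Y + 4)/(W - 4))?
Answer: 5155/9 ≈ 572.78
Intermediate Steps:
M = -5
w = ⅐ (w = 1/7 = ⅐ ≈ 0.14286)
B(W, Y) = -5*(4 + Y)/(-4 + W) (B(W, Y) = -5*(Y + 4)/(W - 4) = -5*(4 + Y)/(-4 + W))
(-4 - 1*(-19))*(B(w, z(0)) + 33) = (-4 - 1*(-19))*(5*(-4 - 1*0)/(-4 + ⅐) + 33) = (-4 + 19)*(5*(-4 + 0)/(-27/7) + 33) = 15*(5*(-7/27)*(-4) + 33) = 15*(140/27 + 33) = 15*(1031/27) = 5155/9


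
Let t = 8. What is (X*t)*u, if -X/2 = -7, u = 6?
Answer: 672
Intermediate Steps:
X = 14 (X = -2*(-7) = 14)
(X*t)*u = (14*8)*6 = 112*6 = 672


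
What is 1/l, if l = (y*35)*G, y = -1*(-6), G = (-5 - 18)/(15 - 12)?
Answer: -1/1610 ≈ -0.00062112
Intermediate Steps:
G = -23/3 ≈ -7.6667
y = 6
l = -1610 (l = (6*35)*(-23/3) = 210*(-23/3) = -1610)
1/l = 1/(-1610) = -1/1610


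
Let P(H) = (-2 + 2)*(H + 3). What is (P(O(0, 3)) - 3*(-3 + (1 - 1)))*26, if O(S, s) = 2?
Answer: 234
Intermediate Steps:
P(H) = 0 (P(H) = 0*(3 + H) = 0)
(P(O(0, 3)) - 3*(-3 + (1 - 1)))*26 = (0 - 3*(-3 + (1 - 1)))*26 = (0 - 3*(-3 + 0))*26 = (0 - 3*(-3))*26 = (0 + 9)*26 = 9*26 = 234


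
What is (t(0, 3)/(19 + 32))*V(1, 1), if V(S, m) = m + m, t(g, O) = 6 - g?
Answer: 4/17 ≈ 0.23529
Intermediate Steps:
V(S, m) = 2*m
(t(0, 3)/(19 + 32))*V(1, 1) = ((6 - 1*0)/(19 + 32))*(2*1) = ((6 + 0)/51)*2 = ((1/51)*6)*2 = (2/17)*2 = 4/17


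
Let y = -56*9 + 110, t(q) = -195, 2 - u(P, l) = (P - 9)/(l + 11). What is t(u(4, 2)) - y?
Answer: 199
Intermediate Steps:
u(P, l) = 2 - (-9 + P)/(11 + l) (u(P, l) = 2 - (P - 9)/(l + 11) = 2 - (-9 + P)/(11 + l))
y = -394 (y = -504 + 110 = -394)
t(u(4, 2)) - y = -195 - 1*(-394) = -195 + 394 = 199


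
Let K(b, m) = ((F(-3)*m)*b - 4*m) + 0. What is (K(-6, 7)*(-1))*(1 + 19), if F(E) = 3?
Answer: 3080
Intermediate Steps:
K(b, m) = -4*m + 3*b*m (K(b, m) = ((3*m)*b - 4*m) + 0 = (3*b*m - 4*m) + 0 = (-4*m + 3*b*m) + 0 = -4*m + 3*b*m)
(K(-6, 7)*(-1))*(1 + 19) = ((7*(-4 + 3*(-6)))*(-1))*(1 + 19) = ((7*(-4 - 18))*(-1))*20 = ((7*(-22))*(-1))*20 = -154*(-1)*20 = 154*20 = 3080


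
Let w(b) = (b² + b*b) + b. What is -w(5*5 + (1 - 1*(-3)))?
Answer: -1711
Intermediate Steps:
w(b) = b + 2*b² (w(b) = (b² + b²) + b = 2*b² + b = b + 2*b²)
-w(5*5 + (1 - 1*(-3))) = -(5*5 + (1 - 1*(-3)))*(1 + 2*(5*5 + (1 - 1*(-3)))) = -(25 + (1 + 3))*(1 + 2*(25 + (1 + 3))) = -(25 + 4)*(1 + 2*(25 + 4)) = -29*(1 + 2*29) = -29*(1 + 58) = -29*59 = -1*1711 = -1711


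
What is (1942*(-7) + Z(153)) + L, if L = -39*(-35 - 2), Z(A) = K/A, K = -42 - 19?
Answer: -1859164/153 ≈ -12151.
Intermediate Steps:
K = -61
Z(A) = -61/A
L = 1443 (L = -39*(-37) = 1443)
(1942*(-7) + Z(153)) + L = (1942*(-7) - 61/153) + 1443 = (-13594 - 61*1/153) + 1443 = (-13594 - 61/153) + 1443 = -2079943/153 + 1443 = -1859164/153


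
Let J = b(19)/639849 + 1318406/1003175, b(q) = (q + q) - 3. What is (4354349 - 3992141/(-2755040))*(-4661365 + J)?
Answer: -53413274044196650253775787998/2631557305662125 ≈ -2.0297e+13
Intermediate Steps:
b(q) = -3 + 2*q (b(q) = 2*q - 3 = -3 + 2*q)
J = 120516553117/91697217225 (J = (-3 + 2*19)/639849 + 1318406/1003175 = (-3 + 38)*(1/639849) + 1318406*(1/1003175) = 35*(1/639849) + 1318406/1003175 = 5/91407 + 1318406/1003175 = 120516553117/91697217225 ≈ 1.3143)
(4354349 - 3992141/(-2755040))*(-4661365 + J) = (4354349 - 3992141/(-2755040))*(-4661365 + 120516553117/91697217225) = (4354349 - 3992141*(-1/2755040))*(-427434078453459008/91697217225) = (4354349 + 3992141/2755040)*(-427434078453459008/91697217225) = (11996409661101/2755040)*(-427434078453459008/91697217225) = -53413274044196650253775787998/2631557305662125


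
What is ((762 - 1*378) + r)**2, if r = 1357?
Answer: 3031081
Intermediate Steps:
((762 - 1*378) + r)**2 = ((762 - 1*378) + 1357)**2 = ((762 - 378) + 1357)**2 = (384 + 1357)**2 = 1741**2 = 3031081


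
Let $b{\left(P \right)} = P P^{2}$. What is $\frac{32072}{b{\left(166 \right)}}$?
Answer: $\frac{4009}{571787} \approx 0.0070114$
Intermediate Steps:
$b{\left(P \right)} = P^{3}$
$\frac{32072}{b{\left(166 \right)}} = \frac{32072}{166^{3}} = \frac{32072}{4574296} = 32072 \cdot \frac{1}{4574296} = \frac{4009}{571787}$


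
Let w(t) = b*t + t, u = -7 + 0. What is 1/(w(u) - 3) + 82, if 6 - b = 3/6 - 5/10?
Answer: 4263/52 ≈ 81.981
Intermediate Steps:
u = -7
b = 6 (b = 6 - (3/6 - 5/10) = 6 - (3*(1/6) - 5*1/10) = 6 - (1/2 - 1/2) = 6 - 1*0 = 6 + 0 = 6)
w(t) = 7*t (w(t) = 6*t + t = 7*t)
1/(w(u) - 3) + 82 = 1/(7*(-7) - 3) + 82 = 1/(-49 - 3) + 82 = 1/(-52) + 82 = -1/52 + 82 = 4263/52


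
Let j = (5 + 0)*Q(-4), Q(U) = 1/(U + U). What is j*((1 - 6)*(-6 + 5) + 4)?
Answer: -45/8 ≈ -5.6250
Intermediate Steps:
Q(U) = 1/(2*U)
j = -5/8 (j = (5 + 0)*((½)/(-4)) = 5*((½)*(-¼)) = 5*(-⅛) = -5/8 ≈ -0.62500)
j*((1 - 6)*(-6 + 5) + 4) = -5*((1 - 6)*(-6 + 5) + 4)/8 = -5*(-5*(-1) + 4)/8 = -5*(5 + 4)/8 = -5/8*9 = -45/8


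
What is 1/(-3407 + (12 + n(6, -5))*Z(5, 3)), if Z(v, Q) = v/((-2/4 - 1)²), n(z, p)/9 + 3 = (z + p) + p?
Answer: -3/10561 ≈ -0.00028406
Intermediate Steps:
n(z, p) = -27 + 9*z + 18*p (n(z, p) = -27 + 9*((z + p) + p) = -27 + 9*((p + z) + p) = -27 + 9*(z + 2*p) = -27 + (9*z + 18*p) = -27 + 9*z + 18*p)
Z(v, Q) = 4*v/9 (Z(v, Q) = v/((-2*¼ - 1)²) = v/((-½ - 1)²) = v/((-3/2)²) = v/(9/4) = v*(4/9) = 4*v/9)
1/(-3407 + (12 + n(6, -5))*Z(5, 3)) = 1/(-3407 + (12 + (-27 + 9*6 + 18*(-5)))*((4/9)*5)) = 1/(-3407 + (12 + (-27 + 54 - 90))*(20/9)) = 1/(-3407 + (12 - 63)*(20/9)) = 1/(-3407 - 51*20/9) = 1/(-3407 - 340/3) = 1/(-10561/3) = -3/10561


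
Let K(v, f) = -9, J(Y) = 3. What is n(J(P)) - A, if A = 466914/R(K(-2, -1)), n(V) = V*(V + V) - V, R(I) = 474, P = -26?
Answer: -76634/79 ≈ -970.05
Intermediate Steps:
n(V) = -V + 2*V² (n(V) = V*(2*V) - V = 2*V² - V = -V + 2*V²)
A = 77819/79 (A = 466914/474 = 466914*(1/474) = 77819/79 ≈ 985.05)
n(J(P)) - A = 3*(-1 + 2*3) - 1*77819/79 = 3*(-1 + 6) - 77819/79 = 3*5 - 77819/79 = 15 - 77819/79 = -76634/79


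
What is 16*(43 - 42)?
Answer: 16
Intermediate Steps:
16*(43 - 42) = 16*1 = 16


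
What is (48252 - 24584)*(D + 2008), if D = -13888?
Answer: -281175840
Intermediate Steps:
(48252 - 24584)*(D + 2008) = (48252 - 24584)*(-13888 + 2008) = 23668*(-11880) = -281175840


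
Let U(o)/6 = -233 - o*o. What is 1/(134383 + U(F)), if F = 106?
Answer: 1/65569 ≈ 1.5251e-5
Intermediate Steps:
U(o) = -1398 - 6*o**2 (U(o) = 6*(-233 - o*o) = 6*(-233 - o**2) = -1398 - 6*o**2)
1/(134383 + U(F)) = 1/(134383 + (-1398 - 6*106**2)) = 1/(134383 + (-1398 - 6*11236)) = 1/(134383 + (-1398 - 67416)) = 1/(134383 - 68814) = 1/65569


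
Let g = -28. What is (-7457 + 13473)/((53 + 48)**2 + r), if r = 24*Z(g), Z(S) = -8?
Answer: 6016/10009 ≈ 0.60106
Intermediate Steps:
r = -192 (r = 24*(-8) = -192)
(-7457 + 13473)/((53 + 48)**2 + r) = (-7457 + 13473)/((53 + 48)**2 - 192) = 6016/(101**2 - 192) = 6016/(10201 - 192) = 6016/10009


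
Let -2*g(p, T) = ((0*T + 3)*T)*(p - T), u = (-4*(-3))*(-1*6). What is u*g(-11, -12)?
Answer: -1296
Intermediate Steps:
u = -72 (u = 12*(-6) = -72)
g(p, T) = -3*T*(p - T)/2 (g(p, T) = -(0*T + 3)*T*(p - T)/2 = -(0 + 3)*T*(p - T)/2 = -3*T*(p - T)/2)
u*g(-11, -12) = -108*(-12)*(-12 - 1*(-11)) = -108*(-12)*(-12 + 11) = -108*(-12)*(-1) = -72*18 = -1296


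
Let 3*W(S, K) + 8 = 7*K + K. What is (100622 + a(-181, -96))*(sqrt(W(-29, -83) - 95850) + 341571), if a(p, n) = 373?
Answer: 34496963145 + 1110945*I*sqrt(794) ≈ 3.4497e+10 + 3.1304e+7*I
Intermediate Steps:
W(S, K) = -8/3 + 8*K/3 (W(S, K) = -8/3 + (7*K + K)/3 = -8/3 + (8*K)/3 = -8/3 + 8*K/3)
(100622 + a(-181, -96))*(sqrt(W(-29, -83) - 95850) + 341571) = (100622 + 373)*(sqrt((-8/3 + (8/3)*(-83)) - 95850) + 341571) = 100995*(sqrt((-8/3 - 664/3) - 95850) + 341571) = 100995*(sqrt(-224 - 95850) + 341571) = 100995*(sqrt(-96074) + 341571) = 100995*(11*I*sqrt(794) + 341571) = 100995*(341571 + 11*I*sqrt(794)) = 34496963145 + 1110945*I*sqrt(794)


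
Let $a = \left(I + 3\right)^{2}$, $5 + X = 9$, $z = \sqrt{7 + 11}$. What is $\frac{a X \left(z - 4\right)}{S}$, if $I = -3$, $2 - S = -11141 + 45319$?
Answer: $0$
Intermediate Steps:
$z = 3 \sqrt{2}$ ($z = \sqrt{18} = 3 \sqrt{2} \approx 4.2426$)
$X = 4$ ($X = -5 + 9 = 4$)
$S = -34176$ ($S = 2 - \left(-11141 + 45319\right) = 2 - 34178 = -34176$)
$a = 0$ ($a = \left(-3 + 3\right)^{2} = 0^{2} = 0$)
$\frac{a X \left(z - 4\right)}{S} = \frac{0 \cdot 4 \left(3 \sqrt{2} - 4\right)}{-34176} = 0 \left(-4 + 3 \sqrt{2}\right) \left(- \frac{1}{34176}\right) = 0 \left(- \frac{1}{34176}\right) = 0$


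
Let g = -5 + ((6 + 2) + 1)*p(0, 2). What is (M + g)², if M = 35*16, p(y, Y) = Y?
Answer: 328329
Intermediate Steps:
M = 560
g = 13 (g = -5 + ((6 + 2) + 1)*2 = -5 + (8 + 1)*2 = -5 + 9*2 = -5 + 18 = 13)
(M + g)² = (560 + 13)² = 573² = 328329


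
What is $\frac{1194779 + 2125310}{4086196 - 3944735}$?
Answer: $\frac{3320089}{141461} \approx 23.47$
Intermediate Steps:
$\frac{1194779 + 2125310}{4086196 - 3944735} = \frac{3320089}{141461}$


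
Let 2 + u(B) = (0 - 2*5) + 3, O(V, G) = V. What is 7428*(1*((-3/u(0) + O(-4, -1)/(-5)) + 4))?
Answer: 190652/5 ≈ 38130.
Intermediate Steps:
u(B) = -9 (u(B) = -2 + ((0 - 2*5) + 3) = -2 + ((0 - 10) + 3) = -2 + (-10 + 3) = -2 - 7 = -9)
7428*(1*((-3/u(0) + O(-4, -1)/(-5)) + 4)) = 7428*(1*((-3/(-9) - 4/(-5)) + 4)) = 7428*(1*((-3*(-1/9) - 4*(-1/5)) + 4)) = 7428*(1*((1/3 + 4/5) + 4)) = 7428*(1*(17/15 + 4)) = 7428*(1*(77/15)) = 7428*(77/15) = 190652/5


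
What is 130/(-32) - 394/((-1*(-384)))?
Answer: -977/192 ≈ -5.0885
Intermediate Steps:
130/(-32) - 394/((-1*(-384))) = 130*(-1/32) - 394/384 = -65/16 - 394*1/384 = -65/16 - 197/192 = -977/192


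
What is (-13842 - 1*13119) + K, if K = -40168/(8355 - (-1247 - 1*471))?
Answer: -271618321/10073 ≈ -26965.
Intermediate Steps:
K = -40168/10073 (K = -40168/(8355 - (-1247 - 471)) = -40168/(8355 - 1*(-1718)) = -40168/(8355 + 1718) = -40168/10073 ≈ -3.9877)
(-13842 - 1*13119) + K = (-13842 - 1*13119) - 40168/10073 = (-13842 - 13119) - 40168/10073 = -26961 - 40168/10073 = -271618321/10073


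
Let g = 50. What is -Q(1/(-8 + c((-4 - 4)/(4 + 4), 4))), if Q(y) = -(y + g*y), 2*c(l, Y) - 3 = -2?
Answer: -34/5 ≈ -6.8000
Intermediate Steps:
c(l, Y) = ½ (c(l, Y) = 3/2 + (½)*(-2) = 3/2 - 1 = ½)
Q(y) = -51*y (Q(y) = -(y + 50*y) = -51*y)
-Q(1/(-8 + c((-4 - 4)/(4 + 4), 4))) = -(-51)/(-8 + ½) = -(-51)/(-15/2) = -(-51)*(-2)/15 = -1*34/5 = -34/5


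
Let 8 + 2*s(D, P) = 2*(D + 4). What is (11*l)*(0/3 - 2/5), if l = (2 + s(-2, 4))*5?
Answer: 0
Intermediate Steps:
s(D, P) = D (s(D, P) = -4 + (2*(D + 4))/2 = -4 + (2*(4 + D))/2 = -4 + (8 + 2*D)/2 = -4 + (4 + D) = D)
l = 0 (l = (2 - 2)*5 = 0*5 = 0)
(11*l)*(0/3 - 2/5) = (11*0)*(0/3 - 2/5) = 0*(0*(⅓) - 2*⅕) = 0*(0 - ⅖) = 0*(-⅖) = 0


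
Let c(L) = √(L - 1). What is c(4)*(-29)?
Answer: -29*√3 ≈ -50.229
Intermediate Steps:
c(L) = √(-1 + L)
c(4)*(-29) = √(-1 + 4)*(-29) = √3*(-29) = -29*√3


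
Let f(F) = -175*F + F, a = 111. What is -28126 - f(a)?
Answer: -8812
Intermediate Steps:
f(F) = -174*F
-28126 - f(a) = -28126 - (-174)*111 = -28126 - 1*(-19314) = -28126 + 19314 = -8812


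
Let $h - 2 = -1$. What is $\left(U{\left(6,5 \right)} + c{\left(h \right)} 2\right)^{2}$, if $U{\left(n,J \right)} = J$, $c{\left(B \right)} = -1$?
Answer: $9$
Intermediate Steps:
$h = 1$ ($h = 2 - 1 = 1$)
$\left(U{\left(6,5 \right)} + c{\left(h \right)} 2\right)^{2} = \left(5 - 2\right)^{2} = 3^{2} = 9$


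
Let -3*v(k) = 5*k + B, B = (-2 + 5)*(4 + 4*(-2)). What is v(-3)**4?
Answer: 6561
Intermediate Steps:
B = -12 (B = 3*(4 - 8) = 3*(-4) = -12)
v(k) = 4 - 5*k/3 (v(k) = -(5*k - 12)/3 = -(-12 + 5*k)/3 = 4 - 5*k/3)
v(-3)**4 = (4 - 5/3*(-3))**4 = (4 + 5)**4 = 9**4 = 6561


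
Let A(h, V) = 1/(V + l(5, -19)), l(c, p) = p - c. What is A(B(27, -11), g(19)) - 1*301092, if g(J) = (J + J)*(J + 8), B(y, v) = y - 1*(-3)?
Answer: -301694183/1002 ≈ -3.0109e+5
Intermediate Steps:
B(y, v) = 3 + y (B(y, v) = y + 3 = 3 + y)
g(J) = 2*J*(8 + J) (g(J) = (2*J)*(8 + J) = 2*J*(8 + J))
A(h, V) = 1/(-24 + V) (A(h, V) = 1/(V + (-19 - 1*5)) = 1/(V + (-19 - 5)) = 1/(V - 24) = 1/(-24 + V))
A(B(27, -11), g(19)) - 1*301092 = 1/(-24 + 2*19*(8 + 19)) - 1*301092 = 1/(-24 + 2*19*27) - 301092 = 1/(-24 + 1026) - 301092 = 1/1002 - 301092 = -301694183/1002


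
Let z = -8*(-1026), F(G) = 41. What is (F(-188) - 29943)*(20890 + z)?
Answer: -870088396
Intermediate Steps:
z = 8208
(F(-188) - 29943)*(20890 + z) = (41 - 29943)*(20890 + 8208) = -29902*29098 = -870088396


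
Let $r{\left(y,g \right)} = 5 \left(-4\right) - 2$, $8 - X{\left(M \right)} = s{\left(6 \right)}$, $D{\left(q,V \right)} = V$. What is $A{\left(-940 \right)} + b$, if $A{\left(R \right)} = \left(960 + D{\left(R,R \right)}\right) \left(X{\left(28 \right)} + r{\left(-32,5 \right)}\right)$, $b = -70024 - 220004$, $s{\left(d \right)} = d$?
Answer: $-290428$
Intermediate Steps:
$X{\left(M \right)} = 2$ ($X{\left(M \right)} = 8 - 6 = 2$)
$r{\left(y,g \right)} = -22$ ($r{\left(y,g \right)} = -20 - 2 = -22$)
$b = -290028$
$A{\left(R \right)} = -19200 - 20 R$ ($A{\left(R \right)} = \left(960 + R\right) \left(2 - 22\right) = \left(960 + R\right) \left(-20\right) = -19200 - 20 R$)
$A{\left(-940 \right)} + b = \left(-19200 - -18800\right) - 290028 = \left(-19200 + 18800\right) - 290028 = -400 - 290028 = -290428$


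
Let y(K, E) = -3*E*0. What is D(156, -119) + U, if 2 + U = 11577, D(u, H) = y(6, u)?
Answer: 11575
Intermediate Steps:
y(K, E) = 0
D(u, H) = 0
U = 11575 (U = -2 + 11577 = 11575)
D(156, -119) + U = 0 + 11575 = 11575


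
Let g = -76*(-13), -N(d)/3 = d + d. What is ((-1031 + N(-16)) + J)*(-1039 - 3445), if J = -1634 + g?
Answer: 7089204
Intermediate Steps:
N(d) = -6*d (N(d) = -3*(d + d) = -6*d)
g = 988
J = -646 (J = -1634 + 988 = -646)
((-1031 + N(-16)) + J)*(-1039 - 3445) = ((-1031 - 6*(-16)) - 646)*(-1039 - 3445) = ((-1031 + 96) - 646)*(-4484) = (-935 - 646)*(-4484) = -1581*(-4484) = 7089204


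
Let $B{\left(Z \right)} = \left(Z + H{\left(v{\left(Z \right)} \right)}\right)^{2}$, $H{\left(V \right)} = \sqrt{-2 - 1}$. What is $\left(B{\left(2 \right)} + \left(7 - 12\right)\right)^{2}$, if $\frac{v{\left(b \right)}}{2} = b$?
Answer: $-32 - 32 i \sqrt{3} \approx -32.0 - 55.426 i$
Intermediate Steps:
$v{\left(b \right)} = 2 b$
$H{\left(V \right)} = i \sqrt{3}$ ($H{\left(V \right)} = \sqrt{-3} = i \sqrt{3}$)
$B{\left(Z \right)} = \left(Z + i \sqrt{3}\right)^{2}$
$\left(B{\left(2 \right)} + \left(7 - 12\right)\right)^{2} = \left(\left(2 + i \sqrt{3}\right)^{2} + \left(7 - 12\right)\right)^{2} = \left(\left(2 + i \sqrt{3}\right)^{2} - 5\right)^{2} = \left(-5 + \left(2 + i \sqrt{3}\right)^{2}\right)^{2}$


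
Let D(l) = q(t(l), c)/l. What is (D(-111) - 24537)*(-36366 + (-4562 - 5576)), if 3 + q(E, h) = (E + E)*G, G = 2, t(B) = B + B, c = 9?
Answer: 42205728288/37 ≈ 1.1407e+9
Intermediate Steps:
t(B) = 2*B
q(E, h) = -3 + 4*E (q(E, h) = -3 + (E + E)*2 = -3 + (2*E)*2 = -3 + 4*E)
D(l) = (-3 + 8*l)/l (D(l) = (-3 + 4*(2*l))/l = (-3 + 8*l)/l)
(D(-111) - 24537)*(-36366 + (-4562 - 5576)) = ((8 - 3/(-111)) - 24537)*(-36366 + (-4562 - 5576)) = ((8 - 3*(-1/111)) - 24537)*(-36366 - 10138) = ((8 + 1/37) - 24537)*(-46504) = (297/37 - 24537)*(-46504) = -907572/37*(-46504) = 42205728288/37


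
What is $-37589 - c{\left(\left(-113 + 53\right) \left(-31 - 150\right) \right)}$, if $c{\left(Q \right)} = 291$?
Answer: $-37880$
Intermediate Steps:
$-37589 - c{\left(\left(-113 + 53\right) \left(-31 - 150\right) \right)} = -37589 - 291 = -37880$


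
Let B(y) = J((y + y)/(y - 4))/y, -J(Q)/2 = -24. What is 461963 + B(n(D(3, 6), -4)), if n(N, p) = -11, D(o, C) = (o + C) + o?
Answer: 5081545/11 ≈ 4.6196e+5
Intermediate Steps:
J(Q) = 48 (J(Q) = -2*(-24) = 48)
D(o, C) = C + 2*o (D(o, C) = (C + o) + o = C + 2*o)
B(y) = 48/y
461963 + B(n(D(3, 6), -4)) = 461963 + 48/(-11) = 461963 + 48*(-1/11) = 461963 - 48/11 = 5081545/11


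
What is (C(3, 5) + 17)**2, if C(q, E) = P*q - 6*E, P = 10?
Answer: 289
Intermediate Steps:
C(q, E) = -6*E + 10*q (C(q, E) = 10*q - 6*E = -6*E + 10*q)
(C(3, 5) + 17)**2 = ((-6*5 + 10*3) + 17)**2 = ((-30 + 30) + 17)**2 = (0 + 17)**2 = 17**2 = 289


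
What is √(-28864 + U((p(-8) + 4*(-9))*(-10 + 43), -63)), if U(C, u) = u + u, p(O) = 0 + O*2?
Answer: I*√28990 ≈ 170.26*I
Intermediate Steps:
p(O) = 2*O (p(O) = 0 + 2*O = 2*O)
U(C, u) = 2*u
√(-28864 + U((p(-8) + 4*(-9))*(-10 + 43), -63)) = √(-28864 + 2*(-63)) = √(-28864 - 126) = √(-28990) = I*√28990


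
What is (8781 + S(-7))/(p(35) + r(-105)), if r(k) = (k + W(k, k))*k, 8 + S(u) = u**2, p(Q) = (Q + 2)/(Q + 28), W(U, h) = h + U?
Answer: 277893/1041881 ≈ 0.26672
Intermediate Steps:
W(U, h) = U + h
p(Q) = (2 + Q)/(28 + Q)
S(u) = -8 + u**2
r(k) = 3*k**2 (r(k) = (k + (k + k))*k = (k + 2*k)*k = (3*k)*k = 3*k**2)
(8781 + S(-7))/(p(35) + r(-105)) = (8781 + (-8 + (-7)**2))/((2 + 35)/(28 + 35) + 3*(-105)**2) = (8781 + (-8 + 49))/(37/63 + 3*11025) = (8781 + 41)/((1/63)*37 + 33075) = 8822/(37/63 + 33075) = 8822/(2083762/63) = 8822*(63/2083762) = 277893/1041881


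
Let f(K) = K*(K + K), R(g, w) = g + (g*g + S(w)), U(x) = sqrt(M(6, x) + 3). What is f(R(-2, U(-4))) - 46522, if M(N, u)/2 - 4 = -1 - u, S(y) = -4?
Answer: -46514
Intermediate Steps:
M(N, u) = 6 - 2*u (M(N, u) = 8 + 2*(-1 - u) = 8 + (-2 - 2*u) = 6 - 2*u)
U(x) = sqrt(9 - 2*x) (U(x) = sqrt((6 - 2*x) + 3) = sqrt(9 - 2*x))
R(g, w) = -4 + g + g**2 (R(g, w) = g + (g*g - 4) = g + (g**2 - 4) = g + (-4 + g**2) = -4 + g + g**2)
f(K) = 2*K**2 (f(K) = K*(2*K) = 2*K**2)
f(R(-2, U(-4))) - 46522 = 2*(-4 - 2 + (-2)**2)**2 - 46522 = 2*(-4 - 2 + 4)**2 - 46522 = 2*(-2)**2 - 46522 = 2*4 - 46522 = 8 - 46522 = -46514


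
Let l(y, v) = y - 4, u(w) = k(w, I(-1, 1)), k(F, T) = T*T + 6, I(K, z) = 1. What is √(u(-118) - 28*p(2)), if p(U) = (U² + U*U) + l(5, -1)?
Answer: 7*I*√5 ≈ 15.652*I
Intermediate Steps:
k(F, T) = 6 + T² (k(F, T) = T² + 6 = 6 + T²)
u(w) = 7 (u(w) = 6 + 1² = 6 + 1 = 7)
l(y, v) = -4 + y
p(U) = 1 + 2*U² (p(U) = (U² + U*U) + (-4 + 5) = (U² + U²) + 1 = 2*U² + 1 = 1 + 2*U²)
√(u(-118) - 28*p(2)) = √(7 - 28*(1 + 2*2²)) = √(7 - 28*(1 + 2*4)) = √(7 - 28*(1 + 8)) = √(7 - 28*9) = √(7 - 252) = √(-245) = 7*I*√5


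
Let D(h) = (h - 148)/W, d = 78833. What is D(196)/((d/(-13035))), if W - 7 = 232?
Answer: -625680/18841087 ≈ -0.033208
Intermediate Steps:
W = 239 (W = 7 + 232 = 239)
D(h) = -148/239 + h/239 (D(h) = (h - 148)/239 = (-148 + h)*(1/239) = -148/239 + h/239)
D(196)/((d/(-13035))) = (-148/239 + (1/239)*196)/((78833/(-13035))) = (-148/239 + 196/239)/((78833*(-1/13035))) = 48/(239*(-78833/13035)) = (48/239)*(-13035/78833) = -625680/18841087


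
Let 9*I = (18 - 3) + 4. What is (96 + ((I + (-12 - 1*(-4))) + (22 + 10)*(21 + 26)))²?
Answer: 205836409/81 ≈ 2.5412e+6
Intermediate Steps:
I = 19/9 (I = ((18 - 3) + 4)/9 = (15 + 4)/9 = (⅑)*19 = 19/9 ≈ 2.1111)
(96 + ((I + (-12 - 1*(-4))) + (22 + 10)*(21 + 26)))² = (96 + ((19/9 + (-12 - 1*(-4))) + (22 + 10)*(21 + 26)))² = (96 + ((19/9 + (-12 + 4)) + 32*47))² = (96 + ((19/9 - 8) + 1504))² = (96 + (-53/9 + 1504))² = (96 + 13483/9)² = (14347/9)² = 205836409/81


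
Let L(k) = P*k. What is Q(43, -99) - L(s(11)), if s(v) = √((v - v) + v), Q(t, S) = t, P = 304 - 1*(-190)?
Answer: 43 - 494*√11 ≈ -1595.4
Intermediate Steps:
P = 494 (P = 304 + 190 = 494)
s(v) = √v (s(v) = √(0 + v) = √v)
L(k) = 494*k
Q(43, -99) - L(s(11)) = 43 - 494*√11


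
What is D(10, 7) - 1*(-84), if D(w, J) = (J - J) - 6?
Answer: 78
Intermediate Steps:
D(w, J) = -6 (D(w, J) = 0 - 6 = -6)
D(10, 7) - 1*(-84) = -6 - 1*(-84) = -6 + 84 = 78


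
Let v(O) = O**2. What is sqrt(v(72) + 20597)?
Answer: sqrt(25781) ≈ 160.56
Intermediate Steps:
sqrt(v(72) + 20597) = sqrt(72**2 + 20597) = sqrt(5184 + 20597) = sqrt(25781)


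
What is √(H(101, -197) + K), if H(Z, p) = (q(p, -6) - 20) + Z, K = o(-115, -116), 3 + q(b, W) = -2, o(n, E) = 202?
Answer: √278 ≈ 16.673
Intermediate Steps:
q(b, W) = -5 (q(b, W) = -3 - 2 = -5)
K = 202
H(Z, p) = -25 + Z (H(Z, p) = (-5 - 20) + Z = -25 + Z)
√(H(101, -197) + K) = √((-25 + 101) + 202) = √(76 + 202) = √278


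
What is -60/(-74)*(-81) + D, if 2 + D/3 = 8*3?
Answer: 12/37 ≈ 0.32432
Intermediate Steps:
D = 66 (D = -6 + 3*(8*3) = -6 + 3*24 = -6 + 72 = 66)
-60/(-74)*(-81) + D = -60/(-74)*(-81) + 66 = -60*(-1/74)*(-81) + 66 = (30/37)*(-81) + 66 = -2430/37 + 66 = 12/37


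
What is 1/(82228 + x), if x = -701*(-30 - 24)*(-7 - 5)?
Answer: -1/372020 ≈ -2.6880e-6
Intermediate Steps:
x = -454248 (x = -(-37854)*(-12) = -701*648 = -454248)
1/(82228 + x) = 1/(82228 - 454248) = 1/(-372020) = -1/372020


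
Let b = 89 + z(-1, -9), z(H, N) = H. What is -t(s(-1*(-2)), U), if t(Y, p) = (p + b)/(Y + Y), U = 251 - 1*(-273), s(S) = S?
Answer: -153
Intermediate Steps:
b = 88 (b = 89 - 1 = 88)
U = 524 (U = 251 + 273 = 524)
t(Y, p) = (88 + p)/(2*Y) (t(Y, p) = (p + 88)/(Y + Y) = (88 + p)/((2*Y)) = (88 + p)*(1/(2*Y)) = (88 + p)/(2*Y))
-t(s(-1*(-2)), U) = -(88 + 524)/(2*((-1*(-2)))) = -612/(2*2) = -1*153 = -153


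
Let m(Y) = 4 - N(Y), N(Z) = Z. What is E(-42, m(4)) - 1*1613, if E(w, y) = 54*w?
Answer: -3881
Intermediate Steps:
m(Y) = 4 - Y
E(-42, m(4)) - 1*1613 = 54*(-42) - 1*1613 = -2268 - 1613 = -3881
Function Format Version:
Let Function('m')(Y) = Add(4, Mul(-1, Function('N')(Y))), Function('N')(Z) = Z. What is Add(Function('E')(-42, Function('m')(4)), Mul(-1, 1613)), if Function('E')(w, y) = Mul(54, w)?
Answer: -3881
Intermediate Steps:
Function('m')(Y) = Add(4, Mul(-1, Y))
Add(Function('E')(-42, Function('m')(4)), Mul(-1, 1613)) = Add(Mul(54, -42), Mul(-1, 1613)) = Add(-2268, -1613) = -3881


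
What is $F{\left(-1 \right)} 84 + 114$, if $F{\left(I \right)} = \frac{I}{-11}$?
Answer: $\frac{1338}{11} \approx 121.64$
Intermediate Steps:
$F{\left(I \right)} = - \frac{I}{11}$ ($F{\left(I \right)} = I \left(- \frac{1}{11}\right) = - \frac{I}{11}$)
$F{\left(-1 \right)} 84 + 114 = \left(- \frac{1}{11}\right) \left(-1\right) 84 + 114 = \frac{1}{11} \cdot 84 + 114 = \frac{84}{11} + 114 = \frac{1338}{11}$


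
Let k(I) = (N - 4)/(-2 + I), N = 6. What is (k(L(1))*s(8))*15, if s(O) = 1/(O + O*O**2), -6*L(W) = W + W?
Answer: -9/364 ≈ -0.024725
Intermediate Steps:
L(W) = -W/3 (L(W) = -(W + W)/6 = -W/3)
k(I) = 2/(-2 + I) (k(I) = (6 - 4)/(-2 + I) = 2/(-2 + I))
s(O) = 1/(O + O**3)
(k(L(1))*s(8))*15 = ((2/(-2 - 1/3*1))/(8 + 8**3))*15 = ((2/(-2 - 1/3))/(8 + 512))*15 = ((2/(-7/3))/520)*15 = ((2*(-3/7))*(1/520))*15 = -6/7*1/520*15 = -3/1820*15 = -9/364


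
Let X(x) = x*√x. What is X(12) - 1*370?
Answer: -370 + 24*√3 ≈ -328.43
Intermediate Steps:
X(x) = x^(3/2)
X(12) - 1*370 = 12^(3/2) - 1*370 = 24*√3 - 370 = -370 + 24*√3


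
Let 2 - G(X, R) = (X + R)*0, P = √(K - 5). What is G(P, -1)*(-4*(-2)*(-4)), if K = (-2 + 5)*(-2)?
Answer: -64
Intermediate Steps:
K = -6 (K = 3*(-2) = -6)
P = I*√11 (P = √(-6 - 5) = √(-11) = I*√11 ≈ 3.3166*I)
G(X, R) = 2 (G(X, R) = 2 - (X + R)*0 = 2 - (R + X)*0 = 2 - 1*0 = 2 + 0 = 2)
G(P, -1)*(-4*(-2)*(-4)) = 2*(-4*(-2)*(-4)) = 2*(8*(-4)) = 2*(-32) = -64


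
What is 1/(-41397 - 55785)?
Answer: -1/97182 ≈ -1.0290e-5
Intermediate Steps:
1/(-41397 - 55785) = 1/(-97182) = -1/97182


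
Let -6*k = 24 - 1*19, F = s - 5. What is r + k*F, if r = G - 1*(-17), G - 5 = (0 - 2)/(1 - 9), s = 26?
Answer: 19/4 ≈ 4.7500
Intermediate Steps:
G = 21/4 (G = 5 + (0 - 2)/(1 - 9) = 5 - 2/(-8) = 5 - 2*(-⅛) = 5 + ¼ = 21/4 ≈ 5.2500)
r = 89/4 (r = 21/4 - 1*(-17) = 21/4 + 17 = 89/4 ≈ 22.250)
F = 21 (F = 26 - 5 = 21)
k = -⅚ (k = -(24 - 1*19)/6 = -(24 - 19)/6 = -⅙*5 = -⅚ ≈ -0.83333)
r + k*F = 89/4 - ⅚*21 = 89/4 - 35/2 = 19/4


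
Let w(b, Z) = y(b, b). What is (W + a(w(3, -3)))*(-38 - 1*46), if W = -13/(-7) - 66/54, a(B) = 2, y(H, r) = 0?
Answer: -664/3 ≈ -221.33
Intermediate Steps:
w(b, Z) = 0
W = 40/63 (W = -13*(-⅐) - 66*1/54 = 13/7 - 11/9 = 40/63 ≈ 0.63492)
(W + a(w(3, -3)))*(-38 - 1*46) = (40/63 + 2)*(-38 - 1*46) = 166*(-38 - 46)/63 = (166/63)*(-84) = -664/3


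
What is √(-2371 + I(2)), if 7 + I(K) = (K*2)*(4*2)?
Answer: I*√2346 ≈ 48.436*I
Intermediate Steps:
I(K) = -7 + 16*K (I(K) = -7 + (K*2)*(4*2) = -7 + (2*K)*8 = -7 + 16*K)
√(-2371 + I(2)) = √(-2371 + (-7 + 16*2)) = √(-2371 + (-7 + 32)) = √(-2371 + 25) = √(-2346) = I*√2346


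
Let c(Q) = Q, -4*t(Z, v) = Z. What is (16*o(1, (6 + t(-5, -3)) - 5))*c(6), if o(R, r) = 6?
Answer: 576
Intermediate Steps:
t(Z, v) = -Z/4
(16*o(1, (6 + t(-5, -3)) - 5))*c(6) = (16*6)*6 = 96*6 = 576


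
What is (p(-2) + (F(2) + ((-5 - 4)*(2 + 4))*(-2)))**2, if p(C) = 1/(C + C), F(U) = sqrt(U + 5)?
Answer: 185873/16 + 431*sqrt(7)/2 ≈ 12187.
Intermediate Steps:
F(U) = sqrt(5 + U)
p(C) = 1/(2*C)
(p(-2) + (F(2) + ((-5 - 4)*(2 + 4))*(-2)))**2 = ((1/2)/(-2) + (sqrt(5 + 2) + ((-5 - 4)*(2 + 4))*(-2)))**2 = ((1/2)*(-1/2) + (sqrt(7) - 9*6*(-2)))**2 = (-1/4 + (sqrt(7) - 54*(-2)))**2 = (-1/4 + (sqrt(7) + 108))**2 = (-1/4 + (108 + sqrt(7)))**2 = (431/4 + sqrt(7))**2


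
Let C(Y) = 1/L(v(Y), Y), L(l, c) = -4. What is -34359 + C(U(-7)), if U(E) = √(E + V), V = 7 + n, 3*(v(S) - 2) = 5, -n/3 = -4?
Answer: -137437/4 ≈ -34359.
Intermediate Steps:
n = 12 (n = -3*(-4) = 12)
v(S) = 11/3 (v(S) = 2 + (⅓)*5 = 2 + 5/3 = 11/3)
V = 19 (V = 7 + 12 = 19)
U(E) = √(19 + E) (U(E) = √(E + 19) = √(19 + E))
C(Y) = -¼ (C(Y) = 1/(-4) = -¼)
-34359 + C(U(-7)) = -34359 - ¼ = -137437/4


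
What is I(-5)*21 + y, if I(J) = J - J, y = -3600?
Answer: -3600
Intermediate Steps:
I(J) = 0
I(-5)*21 + y = 0*21 - 3600 = 0 - 3600 = -3600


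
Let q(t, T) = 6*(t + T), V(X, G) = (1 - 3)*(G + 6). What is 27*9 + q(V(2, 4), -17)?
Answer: 21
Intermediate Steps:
V(X, G) = -12 - 2*G (V(X, G) = -2*(6 + G) = -12 - 2*G)
q(t, T) = 6*T + 6*t (q(t, T) = 6*(T + t) = 6*T + 6*t)
27*9 + q(V(2, 4), -17) = 27*9 + (6*(-17) + 6*(-12 - 2*4)) = 243 + (-102 + 6*(-12 - 8)) = 243 + (-102 + 6*(-20)) = 243 + (-102 - 120) = 243 - 222 = 21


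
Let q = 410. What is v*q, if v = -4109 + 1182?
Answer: -1200070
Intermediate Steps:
v = -2927
v*q = -2927*410 = -1200070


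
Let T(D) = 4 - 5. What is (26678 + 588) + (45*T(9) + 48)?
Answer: 27269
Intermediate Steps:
T(D) = -1
(26678 + 588) + (45*T(9) + 48) = (26678 + 588) + (45*(-1) + 48) = 27266 + (-45 + 48) = 27266 + 3 = 27269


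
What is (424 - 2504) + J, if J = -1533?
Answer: -3613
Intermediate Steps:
(424 - 2504) + J = (424 - 2504) - 1533 = -2080 - 1533 = -3613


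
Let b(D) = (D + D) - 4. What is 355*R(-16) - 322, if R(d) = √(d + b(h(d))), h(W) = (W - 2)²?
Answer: -322 + 710*√157 ≈ 8574.3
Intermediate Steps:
h(W) = (-2 + W)²
b(D) = -4 + 2*D (b(D) = 2*D - 4 = -4 + 2*D)
R(d) = √(-4 + d + 2*(-2 + d)²) (R(d) = √(d + (-4 + 2*(-2 + d)²)) = √(-4 + d + 2*(-2 + d)²))
355*R(-16) - 322 = 355*√(-4 - 16 + 2*(-2 - 16)²) - 322 = 355*√(-4 - 16 + 2*(-18)²) - 322 = 355*√(-4 - 16 + 2*324) - 322 = 355*√(-4 - 16 + 648) - 322 = 355*√628 - 322 = 355*(2*√157) - 322 = 710*√157 - 322 = -322 + 710*√157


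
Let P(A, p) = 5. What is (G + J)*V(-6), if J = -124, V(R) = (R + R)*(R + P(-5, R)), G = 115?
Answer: -108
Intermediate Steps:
V(R) = 2*R*(5 + R) (V(R) = (R + R)*(R + 5) = (2*R)*(5 + R) = 2*R*(5 + R))
(G + J)*V(-6) = (115 - 124)*(2*(-6)*(5 - 6)) = -18*(-6)*(-1) = -9*12 = -108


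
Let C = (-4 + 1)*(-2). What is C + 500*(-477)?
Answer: -238494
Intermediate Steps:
C = 6 (C = -3*(-2) = 6)
C + 500*(-477) = 6 + 500*(-477) = 6 - 238500 = -238494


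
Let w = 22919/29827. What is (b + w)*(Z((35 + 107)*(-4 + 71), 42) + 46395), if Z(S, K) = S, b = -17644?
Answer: -4203116171303/4261 ≈ -9.8642e+8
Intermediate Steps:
w = 22919/29827 (w = 22919*(1/29827) = 22919/29827 ≈ 0.76840)
(b + w)*(Z((35 + 107)*(-4 + 71), 42) + 46395) = (-17644 + 22919/29827)*((35 + 107)*(-4 + 71) + 46395) = -526244669*(142*67 + 46395)/29827 = -526244669*(9514 + 46395)/29827 = -526244669/29827*55909 = -4203116171303/4261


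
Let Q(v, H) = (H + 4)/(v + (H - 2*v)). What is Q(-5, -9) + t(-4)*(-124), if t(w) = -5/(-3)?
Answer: -2465/12 ≈ -205.42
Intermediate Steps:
t(w) = 5/3 (t(w) = -5*(-⅓) = 5/3)
Q(v, H) = (4 + H)/(H - v)
Q(-5, -9) + t(-4)*(-124) = (4 - 9)/(-9 - 1*(-5)) + (5/3)*(-124) = -5/(-9 + 5) - 620/3 = -5/(-4) - 620/3 = -¼*(-5) - 620/3 = 5/4 - 620/3 = -2465/12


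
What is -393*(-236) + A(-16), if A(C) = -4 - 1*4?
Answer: 92740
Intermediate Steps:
A(C) = -8 (A(C) = -4 - 4 = -8)
-393*(-236) + A(-16) = -393*(-236) - 8 = 92748 - 8 = 92740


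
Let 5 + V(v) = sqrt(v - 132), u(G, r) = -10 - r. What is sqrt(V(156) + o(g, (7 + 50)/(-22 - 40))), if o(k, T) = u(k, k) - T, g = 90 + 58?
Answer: sqrt(-623038 + 7688*sqrt(6))/62 ≈ 12.537*I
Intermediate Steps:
g = 148
V(v) = -5 + sqrt(-132 + v) (V(v) = -5 + sqrt(v - 132) = -5 + sqrt(-132 + v))
o(k, T) = -10 - T - k (o(k, T) = (-10 - k) - T = -10 - T - k)
sqrt(V(156) + o(g, (7 + 50)/(-22 - 40))) = sqrt((-5 + sqrt(-132 + 156)) + (-10 - (7 + 50)/(-22 - 40) - 1*148)) = sqrt((-5 + sqrt(24)) + (-10 - 57/(-62) - 148)) = sqrt((-5 + 2*sqrt(6)) + (-10 - 57*(-1)/62 - 148)) = sqrt((-5 + 2*sqrt(6)) + (-10 - 1*(-57/62) - 148)) = sqrt((-5 + 2*sqrt(6)) + (-10 + 57/62 - 148)) = sqrt((-5 + 2*sqrt(6)) - 9739/62) = sqrt(-10049/62 + 2*sqrt(6))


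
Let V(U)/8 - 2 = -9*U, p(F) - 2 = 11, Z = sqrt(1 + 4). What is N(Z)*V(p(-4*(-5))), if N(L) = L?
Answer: -920*sqrt(5) ≈ -2057.2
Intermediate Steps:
Z = sqrt(5) ≈ 2.2361
p(F) = 13 (p(F) = 2 + 11 = 13)
V(U) = 16 - 72*U (V(U) = 16 + 8*(-9*U) = 16 - 72*U)
N(Z)*V(p(-4*(-5))) = sqrt(5)*(16 - 72*13) = sqrt(5)*(16 - 936) = sqrt(5)*(-920) = -920*sqrt(5)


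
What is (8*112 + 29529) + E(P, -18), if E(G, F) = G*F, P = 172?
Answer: 27329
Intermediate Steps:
E(G, F) = F*G
(8*112 + 29529) + E(P, -18) = (8*112 + 29529) - 18*172 = (896 + 29529) - 3096 = 30425 - 3096 = 27329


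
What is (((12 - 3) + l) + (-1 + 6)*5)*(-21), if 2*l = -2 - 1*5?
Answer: -1281/2 ≈ -640.50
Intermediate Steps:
l = -7/2 (l = (-2 - 1*5)/2 = (-2 - 5)/2 = (1/2)*(-7) = -7/2 ≈ -3.5000)
(((12 - 3) + l) + (-1 + 6)*5)*(-21) = (((12 - 3) - 7/2) + (-1 + 6)*5)*(-21) = ((9 - 7/2) + 5*5)*(-21) = (11/2 + 25)*(-21) = (61/2)*(-21) = -1281/2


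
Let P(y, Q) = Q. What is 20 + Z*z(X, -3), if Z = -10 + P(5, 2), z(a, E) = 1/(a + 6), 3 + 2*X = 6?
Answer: 284/15 ≈ 18.933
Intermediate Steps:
X = 3/2 (X = -3/2 + (1/2)*6 = -3/2 + 3 = 3/2 ≈ 1.5000)
z(a, E) = 1/(6 + a)
Z = -8 (Z = -10 + 2 = -8)
20 + Z*z(X, -3) = 20 - 8/(6 + 3/2) = 20 - 8/15/2 = 20 - 8*2/15 = 20 - 16/15 = 284/15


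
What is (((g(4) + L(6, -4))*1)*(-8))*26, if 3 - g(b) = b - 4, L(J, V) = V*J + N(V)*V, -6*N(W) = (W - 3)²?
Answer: -7280/3 ≈ -2426.7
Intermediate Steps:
N(W) = -(-3 + W)²/6 (N(W) = -(W - 3)²/6 = -(-3 + W)²/6)
L(J, V) = J*V - V*(-3 + V)²/6 (L(J, V) = V*J + (-(-3 + V)²/6)*V = J*V - V*(-3 + V)²/6)
g(b) = 7 - b (g(b) = 3 - (b - 4) = 3 - (-4 + b) = 3 + (4 - b) = 7 - b)
(((g(4) + L(6, -4))*1)*(-8))*26 = ((((7 - 1*4) + (⅙)*(-4)*(-(-3 - 4)² + 6*6))*1)*(-8))*26 = ((((7 - 4) + (⅙)*(-4)*(-1*(-7)² + 36))*1)*(-8))*26 = (((3 + (⅙)*(-4)*(-1*49 + 36))*1)*(-8))*26 = (((3 + (⅙)*(-4)*(-49 + 36))*1)*(-8))*26 = (((3 + (⅙)*(-4)*(-13))*1)*(-8))*26 = (((3 + 26/3)*1)*(-8))*26 = (((35/3)*1)*(-8))*26 = ((35/3)*(-8))*26 = -280/3*26 = -7280/3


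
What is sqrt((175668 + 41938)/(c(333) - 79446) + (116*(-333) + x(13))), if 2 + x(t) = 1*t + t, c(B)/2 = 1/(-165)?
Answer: 9*I*sqrt(5118824163262866)/3277148 ≈ 196.49*I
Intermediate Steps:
c(B) = -2/165 (c(B) = 2/(-165) = 2*(-1/165) = -2/165)
x(t) = -2 + 2*t (x(t) = -2 + (1*t + t) = -2 + (t + t) = -2 + 2*t)
sqrt((175668 + 41938)/(c(333) - 79446) + (116*(-333) + x(13))) = sqrt((175668 + 41938)/(-2/165 - 79446) + (116*(-333) + (-2 + 2*13))) = sqrt(217606/(-13108592/165) + (-38628 + (-2 + 26))) = sqrt(217606*(-165/13108592) + (-38628 + 24)) = sqrt(-17952495/6554296 - 38604) = sqrt(-253039995279/6554296) = 9*I*sqrt(5118824163262866)/3277148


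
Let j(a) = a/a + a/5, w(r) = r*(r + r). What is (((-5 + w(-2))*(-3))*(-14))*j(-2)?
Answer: 378/5 ≈ 75.600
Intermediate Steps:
w(r) = 2*r² (w(r) = r*(2*r) = 2*r²)
j(a) = 1 + a/5 (j(a) = 1 + a*(⅕) = 1 + a/5)
(((-5 + w(-2))*(-3))*(-14))*j(-2) = (((-5 + 2*(-2)²)*(-3))*(-14))*(1 + (⅕)*(-2)) = (((-5 + 2*4)*(-3))*(-14))*(1 - ⅖) = (((-5 + 8)*(-3))*(-14))*(⅗) = ((3*(-3))*(-14))*(⅗) = -9*(-14)*(⅗) = 126*(⅗) = 378/5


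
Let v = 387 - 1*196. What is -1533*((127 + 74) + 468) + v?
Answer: -1025386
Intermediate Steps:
v = 191 (v = 387 - 196 = 191)
-1533*((127 + 74) + 468) + v = -1533*((127 + 74) + 468) + 191 = -1533*(201 + 468) + 191 = -1533*669 + 191 = -1025577 + 191 = -1025386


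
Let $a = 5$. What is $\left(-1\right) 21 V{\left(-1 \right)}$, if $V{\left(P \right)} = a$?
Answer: $-105$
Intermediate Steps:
$V{\left(P \right)} = 5$
$\left(-1\right) 21 V{\left(-1 \right)} = \left(-1\right) 21 \cdot 5 = \left(-21\right) 5 = -105$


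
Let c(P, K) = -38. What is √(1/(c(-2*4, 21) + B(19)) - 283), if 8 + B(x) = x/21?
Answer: I*√253816834/947 ≈ 16.823*I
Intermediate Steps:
B(x) = -8 + x/21
√(1/(c(-2*4, 21) + B(19)) - 283) = √(1/(-38 + (-8 + (1/21)*19)) - 283) = √(1/(-38 + (-8 + 19/21)) - 283) = √(1/(-38 - 149/21) - 283) = √(1/(-947/21) - 283) = √(-21/947 - 283) = √(-268022/947) = I*√253816834/947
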